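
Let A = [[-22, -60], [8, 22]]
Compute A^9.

tr A = 0 and det A = -4, so the characteristic polynomial is λ² − (0)λ + (-4) with roots -2 and 2.
Eigenvectors give P = [[3, 5], [-1, -2]] with P⁻¹ = [[2, 5], [-1, -3]], and A = P·diag(-2, 2)·P⁻¹.
Then A^9 = P·diag(-512, 512)·P⁻¹ = [[-1536, 2560], [512, -1024]] · [[2, 5], [-1, -3]] = [[-5632, -15360], [2048, 5632]].

[[-5632, -15360], [2048, 5632]]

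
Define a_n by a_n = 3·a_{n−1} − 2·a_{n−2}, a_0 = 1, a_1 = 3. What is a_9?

With companion matrix A = [[3, −2], [1, 0]], [a_n, a_{n−1}]ᵀ = A·[a_{n−1}, a_{n−2}]ᵀ, so [a_9, a_8]ᵀ = A⁸·[a_1, a_0]ᵀ.
A⁸ = [[511, −510], [255, −254]], giving [a_9, a_8]ᵀ = [[1023], [511]].

1023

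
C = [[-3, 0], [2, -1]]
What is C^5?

[[-243, 0], [242, -1]]

tr C = -4 and det C = 3, so the characteristic polynomial is λ² − (-4)λ + (3) with roots -1 and -3.
Eigenvectors give P = [[0, -1], [1, 1]] with P⁻¹ = [[1, 1], [-1, 0]], and C = P·diag(-1, -3)·P⁻¹.
Then C^5 = P·diag(-1, -243)·P⁻¹ = [[0, 243], [-1, -243]] · [[1, 1], [-1, 0]] = [[-243, 0], [242, -1]].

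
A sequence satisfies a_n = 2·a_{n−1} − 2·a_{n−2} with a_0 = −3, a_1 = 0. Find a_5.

With companion matrix M = [[2, −2], [1, 0]], [a_n, a_{n−1}]ᵀ = M·[a_{n−1}, a_{n−2}]ᵀ, so [a_5, a_4]ᵀ = M⁴·[a_1, a_0]ᵀ.
M⁴ = [[−4, 0], [0, −4]], giving [a_5, a_4]ᵀ = [[0], [12]].

0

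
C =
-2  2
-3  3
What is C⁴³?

[[-2, 2], [-3, 3]]

C² = C (a projection; rank 1, trace 1), so C⁴³ = C.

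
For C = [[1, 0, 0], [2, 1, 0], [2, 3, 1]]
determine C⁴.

[[1, 0, 0], [8, 1, 0], [44, 12, 1]]

C = I + N where N = [[0, 0, 0], [2, 0, 0], [2, 3, 0]] is strictly lower-triangular, so N³ = 0.
(I + N)⁴ = I + 4·N + 6·N² = [[1, 0, 0], [8, 1, 0], [44, 12, 1]].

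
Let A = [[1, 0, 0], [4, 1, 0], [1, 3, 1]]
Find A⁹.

[[1, 0, 0], [36, 1, 0], [441, 27, 1]]

A = I + N where N = [[0, 0, 0], [4, 0, 0], [1, 3, 0]] is strictly lower-triangular, so N³ = 0.
(I + N)⁹ = I + 9·N + 36·N² = [[1, 0, 0], [36, 1, 0], [441, 27, 1]].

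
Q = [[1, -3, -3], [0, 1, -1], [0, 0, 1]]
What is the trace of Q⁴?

3

Q = I + N where N = [[0, -3, -3], [0, 0, -1], [0, 0, 0]] is strictly upper-triangular, so N³ = 0.
(I + N)⁴ = I + 4·N + 6·N² = [[1, -12, 6], [0, 1, -4], [0, 0, 1]].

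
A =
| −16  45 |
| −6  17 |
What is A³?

tr A = 1 and det A = −2, so the characteristic polynomial is λ² − (1)λ + (−2) with roots 2 and −1.
Eigenvectors give P = [[−5, 3], [−2, 1]] with P⁻¹ = [[1, −3], [2, −5]], and A = P·diag(2, −1)·P⁻¹.
Then A³ = P·diag(8, −1)·P⁻¹ = [[−40, −3], [−16, −1]] · [[1, −3], [2, −5]] = [[−46, 135], [−18, 53]].

[[−46, 135], [−18, 53]]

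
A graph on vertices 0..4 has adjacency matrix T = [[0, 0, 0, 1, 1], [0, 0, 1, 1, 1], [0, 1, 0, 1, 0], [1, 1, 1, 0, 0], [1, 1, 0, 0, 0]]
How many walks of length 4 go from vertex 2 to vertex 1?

The number of length-4 walks from vertex 2 to vertex 1 is entry (2,1) of T^4, where T is the adjacency matrix.
T^2 = [[2, 2, 1, 0, 0], [2, 3, 1, 1, 0], [1, 1, 2, 1, 1], [0, 1, 1, 3, 2], [0, 0, 1, 2, 2]]
T^3 = [[0, 1, 2, 5, 4], [1, 2, 4, 6, 5], [2, 4, 2, 4, 2], [5, 6, 4, 2, 1], [4, 5, 2, 1, 0]]
T^4 = [[9, 11, 6, 3, 1], [11, 15, 8, 7, 3], [6, 8, 8, 8, 6], [3, 7, 8, 15, 11], [1, 3, 6, 11, 9]]

8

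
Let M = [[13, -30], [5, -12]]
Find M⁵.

tr M = 1 and det M = -6, so the characteristic polynomial is λ² − (1)λ + (-6) with roots 3 and -2.
Eigenvectors give P = [[3, -2], [1, -1]] with P⁻¹ = [[1, -2], [1, -3]], and M = P·diag(3, -2)·P⁻¹.
Then M⁵ = P·diag(243, -32)·P⁻¹ = [[729, 64], [243, 32]] · [[1, -2], [1, -3]] = [[793, -1650], [275, -582]].

[[793, -1650], [275, -582]]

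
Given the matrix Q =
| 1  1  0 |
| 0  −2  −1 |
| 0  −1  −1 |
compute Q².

[[1, −1, −1], [0, 5, 3], [0, 3, 2]]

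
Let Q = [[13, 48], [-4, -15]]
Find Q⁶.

tr Q = -2 and det Q = -3, so the characteristic polynomial is λ² − (-2)λ + (-3) with roots 1 and -3.
Eigenvectors give P = [[-4, -3], [1, 1]] with P⁻¹ = [[-1, -3], [1, 4]], and Q = P·diag(1, -3)·P⁻¹.
Then Q⁶ = P·diag(1, 729)·P⁻¹ = [[-4, -2187], [1, 729]] · [[-1, -3], [1, 4]] = [[-2183, -8736], [728, 2913]].

[[-2183, -8736], [728, 2913]]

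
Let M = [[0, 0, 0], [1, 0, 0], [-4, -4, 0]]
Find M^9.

M is strictly triangular, hence nilpotent: M^3 = 0, so M^9 = 0.

[[0, 0, 0], [0, 0, 0], [0, 0, 0]]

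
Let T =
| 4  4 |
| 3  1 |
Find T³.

[[172, 132], [99, 73]]

T² = [[28, 20], [15, 13]]
T³ = [[172, 132], [99, 73]]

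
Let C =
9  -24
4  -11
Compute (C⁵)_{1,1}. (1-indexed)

tr C = -2 and det C = -3, so the characteristic polynomial is λ² − (-2)λ + (-3) with roots 1 and -3.
Eigenvectors give P = [[3, 2], [1, 1]] with P⁻¹ = [[1, -2], [-1, 3]], and C = P·diag(1, -3)·P⁻¹.
Then C⁵ = P·diag(1, -243)·P⁻¹ = [[3, -486], [1, -243]] · [[1, -2], [-1, 3]] = [[489, -1464], [244, -731]].

489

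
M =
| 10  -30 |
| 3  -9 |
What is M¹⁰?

[[10, -30], [3, -9]]

M² = M (a projection; rank 1, trace 1), so M¹⁰ = M.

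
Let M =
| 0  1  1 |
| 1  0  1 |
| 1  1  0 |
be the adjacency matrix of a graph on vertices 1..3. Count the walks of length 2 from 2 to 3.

1

The number of length-2 walks from vertex 2 to vertex 3 is entry (2,3) of M², where M is the adjacency matrix.
M² = [[2, 1, 1], [1, 2, 1], [1, 1, 2]]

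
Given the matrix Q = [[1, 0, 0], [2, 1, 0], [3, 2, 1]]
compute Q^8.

Q = I + N where N = [[0, 0, 0], [2, 0, 0], [3, 2, 0]] is strictly lower-triangular, so N^3 = 0.
(I + N)^8 = I + 8·N + 28·N^2 = [[1, 0, 0], [16, 1, 0], [136, 16, 1]].

[[1, 0, 0], [16, 1, 0], [136, 16, 1]]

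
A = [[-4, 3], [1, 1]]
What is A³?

[[-85, 48], [16, -5]]

A² = [[19, -9], [-3, 4]]
A³ = [[-85, 48], [16, -5]]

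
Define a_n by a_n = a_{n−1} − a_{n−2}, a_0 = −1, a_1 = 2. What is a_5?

−3

With companion matrix C = [[1, −1], [1, 0]], [a_n, a_{n−1}]ᵀ = C·[a_{n−1}, a_{n−2}]ᵀ, so [a_5, a_4]ᵀ = C⁴·[a_1, a_0]ᵀ.
C⁴ = [[−1, 1], [−1, 0]], giving [a_5, a_4]ᵀ = [[−3], [−2]].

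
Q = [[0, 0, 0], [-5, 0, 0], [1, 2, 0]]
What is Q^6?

Q is strictly triangular, hence nilpotent: Q^3 = 0, so Q^6 = 0.

[[0, 0, 0], [0, 0, 0], [0, 0, 0]]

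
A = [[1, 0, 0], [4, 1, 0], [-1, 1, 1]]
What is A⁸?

A = I + N where N = [[0, 0, 0], [4, 0, 0], [-1, 1, 0]] is strictly lower-triangular, so N³ = 0.
(I + N)⁸ = I + 8·N + 28·N² = [[1, 0, 0], [32, 1, 0], [104, 8, 1]].

[[1, 0, 0], [32, 1, 0], [104, 8, 1]]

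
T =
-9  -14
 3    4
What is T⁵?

[[-1509, -2954], [633, 1234]]

tr T = -5 and det T = 6, so the characteristic polynomial is λ² − (-5)λ + (6) with roots -2 and -3.
Eigenvectors give P = [[-2, -7], [1, 3]] with P⁻¹ = [[3, 7], [-1, -2]], and T = P·diag(-2, -3)·P⁻¹.
Then T⁵ = P·diag(-32, -243)·P⁻¹ = [[64, 1701], [-32, -729]] · [[3, 7], [-1, -2]] = [[-1509, -2954], [633, 1234]].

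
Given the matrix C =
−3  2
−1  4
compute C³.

C² = [[7, 2], [−1, 14]]
C³ = [[−23, 22], [−11, 54]]

[[−23, 22], [−11, 54]]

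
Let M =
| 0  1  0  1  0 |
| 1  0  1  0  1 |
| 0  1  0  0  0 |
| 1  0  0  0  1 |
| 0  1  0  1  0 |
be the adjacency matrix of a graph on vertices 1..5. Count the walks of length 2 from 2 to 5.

0

The number of length-2 walks from vertex 2 to vertex 5 is entry (2,5) of M², where M is the adjacency matrix.
M² = [[2, 0, 1, 0, 2], [0, 3, 0, 2, 0], [1, 0, 1, 0, 1], [0, 2, 0, 2, 0], [2, 0, 1, 0, 2]]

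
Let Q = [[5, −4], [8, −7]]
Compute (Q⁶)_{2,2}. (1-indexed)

1457

tr Q = −2 and det Q = −3, so the characteristic polynomial is λ² − (−2)λ + (−3) with roots 1 and −3.
Eigenvectors give P = [[1, −1], [1, −2]] with P⁻¹ = [[2, −1], [1, −1]], and Q = P·diag(1, −3)·P⁻¹.
Then Q⁶ = P·diag(1, 729)·P⁻¹ = [[1, −729], [1, −1458]] · [[2, −1], [1, −1]] = [[−727, 728], [−1456, 1457]].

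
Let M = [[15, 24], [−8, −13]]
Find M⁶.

[[2913, 4368], [−1456, −2183]]

tr M = 2 and det M = −3, so the characteristic polynomial is λ² − (2)λ + (−3) with roots −1 and 3.
Eigenvectors give P = [[−3, −2], [2, 1]] with P⁻¹ = [[1, 2], [−2, −3]], and M = P·diag(−1, 3)·P⁻¹.
Then M⁶ = P·diag(1, 729)·P⁻¹ = [[−3, −1458], [2, 729]] · [[1, 2], [−2, −3]] = [[2913, 4368], [−1456, −2183]].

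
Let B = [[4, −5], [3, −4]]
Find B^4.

B² = I (check: tr B = 0 and det B = −1), so B^4 = I since 4 is even.

[[1, 0], [0, 1]]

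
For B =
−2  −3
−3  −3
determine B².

[[13, 15], [15, 18]]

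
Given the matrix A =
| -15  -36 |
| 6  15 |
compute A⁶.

[[729, 0], [0, 729]]

tr A = 0 and det A = -9, so the characteristic polynomial is λ² − (0)λ + (-9) with roots 3 and -3.
Eigenvectors give P = [[-2, -3], [1, 1]] with P⁻¹ = [[1, 3], [-1, -2]], and A = P·diag(3, -3)·P⁻¹.
Then A⁶ = P·diag(729, 729)·P⁻¹ = [[-1458, -2187], [729, 729]] · [[1, 3], [-1, -2]] = [[729, 0], [0, 729]].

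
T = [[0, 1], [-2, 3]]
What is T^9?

tr T = 3 and det T = 2, so the characteristic polynomial is λ² − (3)λ + (2) with roots 1 and 2.
Eigenvectors give P = [[1, -1], [1, -2]] with P⁻¹ = [[2, -1], [1, -1]], and T = P·diag(1, 2)·P⁻¹.
Then T^9 = P·diag(1, 512)·P⁻¹ = [[1, -512], [1, -1024]] · [[2, -1], [1, -1]] = [[-510, 511], [-1022, 1023]].

[[-510, 511], [-1022, 1023]]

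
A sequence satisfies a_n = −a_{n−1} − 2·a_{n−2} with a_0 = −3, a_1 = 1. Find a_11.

With companion matrix A = [[−1, −2], [1, 0]], [a_n, a_{n−1}]ᵀ = A·[a_{n−1}, a_{n−2}]ᵀ, so [a_11, a_10]ᵀ = A^10·[a_1, a_0]ᵀ.
A^10 = [[23, −22], [11, 34]], giving [a_11, a_10]ᵀ = [[89], [−91]].

89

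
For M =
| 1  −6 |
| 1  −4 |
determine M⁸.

[[−509, 1530], [−255, 766]]

tr M = −3 and det M = 2, so the characteristic polynomial is λ² − (−3)λ + (2) with roots −2 and −1.
Eigenvectors give P = [[−2, 3], [−1, 1]] with P⁻¹ = [[1, −3], [1, −2]], and M = P·diag(−2, −1)·P⁻¹.
Then M⁸ = P·diag(256, 1)·P⁻¹ = [[−512, 3], [−256, 1]] · [[1, −3], [1, −2]] = [[−509, 1530], [−255, 766]].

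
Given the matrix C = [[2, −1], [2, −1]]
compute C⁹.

C² = C (a projection; rank 1, trace 1), so C⁹ = C.

[[2, −1], [2, −1]]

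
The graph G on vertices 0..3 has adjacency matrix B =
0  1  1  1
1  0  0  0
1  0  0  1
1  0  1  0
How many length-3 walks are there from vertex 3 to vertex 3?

The number of length-3 walks from vertex 3 to vertex 3 is entry (3,3) of B^3, where B is the adjacency matrix.
B^2 = [[3, 0, 1, 1], [0, 1, 1, 1], [1, 1, 2, 1], [1, 1, 1, 2]]
B^3 = [[2, 3, 4, 4], [3, 0, 1, 1], [4, 1, 2, 3], [4, 1, 3, 2]]

2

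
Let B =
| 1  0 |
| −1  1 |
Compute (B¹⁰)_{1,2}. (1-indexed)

B = I + N where N = [[0, 0], [−1, 0]] is strictly lower-triangular, so N² = 0.
(I + N)¹⁰ = I + 10·N = [[1, 0], [−10, 1]].

0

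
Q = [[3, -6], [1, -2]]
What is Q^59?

Q² = Q (a projection; rank 1, trace 1), so Q^59 = Q.

[[3, -6], [1, -2]]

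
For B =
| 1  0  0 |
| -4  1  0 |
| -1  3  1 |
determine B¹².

B = I + N where N = [[0, 0, 0], [-4, 0, 0], [-1, 3, 0]] is strictly lower-triangular, so N³ = 0.
(I + N)¹² = I + 12·N + 66·N² = [[1, 0, 0], [-48, 1, 0], [-804, 36, 1]].

[[1, 0, 0], [-48, 1, 0], [-804, 36, 1]]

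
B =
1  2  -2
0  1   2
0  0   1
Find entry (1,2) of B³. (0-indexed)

B = I + N where N = [[0, 2, -2], [0, 0, 2], [0, 0, 0]] is strictly upper-triangular, so N³ = 0.
(I + N)³ = I + 3·N + 3·N² = [[1, 6, 6], [0, 1, 6], [0, 0, 1]].

6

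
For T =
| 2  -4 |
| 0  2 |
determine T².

[[4, -16], [0, 4]]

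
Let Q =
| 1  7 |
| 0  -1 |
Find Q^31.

[[1, 7], [0, -1]]

Q² = I (check: tr Q = 0 and det Q = -1), so Q^31 = Q since 31 is odd.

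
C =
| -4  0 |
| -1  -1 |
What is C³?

C² = [[16, 0], [5, 1]]
C³ = [[-64, 0], [-21, -1]]

[[-64, 0], [-21, -1]]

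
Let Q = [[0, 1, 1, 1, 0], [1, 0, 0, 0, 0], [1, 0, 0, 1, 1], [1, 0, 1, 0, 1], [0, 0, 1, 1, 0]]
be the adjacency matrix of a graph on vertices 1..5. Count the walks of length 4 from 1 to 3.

The number of length-4 walks from vertex 1 to vertex 3 is entry (1,3) of Q⁴, where Q is the adjacency matrix.
Q² = [[3, 0, 1, 1, 2], [0, 1, 1, 1, 0], [1, 1, 3, 2, 1], [1, 1, 2, 3, 1], [2, 0, 1, 1, 2]]
Q³ = [[2, 3, 6, 6, 2], [3, 0, 1, 1, 2], [6, 1, 4, 5, 5], [6, 1, 5, 4, 5], [2, 2, 5, 5, 2]]
Q⁴ = [[15, 2, 10, 10, 12], [2, 3, 6, 6, 2], [10, 6, 16, 15, 9], [10, 6, 15, 16, 9], [12, 2, 9, 9, 10]]

10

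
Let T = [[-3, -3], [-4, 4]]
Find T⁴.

T² = [[21, -3], [-4, 28]]
T³ = [[-51, -75], [-100, 124]]
T⁴ = [[453, -147], [-196, 796]]

[[453, -147], [-196, 796]]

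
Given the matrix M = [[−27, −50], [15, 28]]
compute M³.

tr M = 1 and det M = −6, so the characteristic polynomial is λ² − (1)λ + (−6) with roots 3 and −2.
Eigenvectors give P = [[−5, −2], [3, 1]] with P⁻¹ = [[1, 2], [−3, −5]], and M = P·diag(3, −2)·P⁻¹.
Then M³ = P·diag(27, −8)·P⁻¹ = [[−135, 16], [81, −8]] · [[1, 2], [−3, −5]] = [[−183, −350], [105, 202]].

[[−183, −350], [105, 202]]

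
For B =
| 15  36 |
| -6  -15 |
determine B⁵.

tr B = 0 and det B = -9, so the characteristic polynomial is λ² − (0)λ + (-9) with roots 3 and -3.
Eigenvectors give P = [[3, 2], [-1, -1]] with P⁻¹ = [[1, 2], [-1, -3]], and B = P·diag(3, -3)·P⁻¹.
Then B⁵ = P·diag(243, -243)·P⁻¹ = [[729, -486], [-243, 243]] · [[1, 2], [-1, -3]] = [[1215, 2916], [-486, -1215]].

[[1215, 2916], [-486, -1215]]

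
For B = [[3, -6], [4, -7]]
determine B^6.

tr B = -4 and det B = 3, so the characteristic polynomial is λ² − (-4)λ + (3) with roots -3 and -1.
Eigenvectors give P = [[1, 3], [1, 2]] with P⁻¹ = [[-2, 3], [1, -1]], and B = P·diag(-3, -1)·P⁻¹.
Then B^6 = P·diag(729, 1)·P⁻¹ = [[729, 3], [729, 2]] · [[-2, 3], [1, -1]] = [[-1455, 2184], [-1456, 2185]].

[[-1455, 2184], [-1456, 2185]]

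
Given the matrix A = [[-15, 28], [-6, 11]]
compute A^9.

tr A = -4 and det A = 3, so the characteristic polynomial is λ² − (-4)λ + (3) with roots -3 and -1.
Eigenvectors give P = [[-7, 2], [-3, 1]] with P⁻¹ = [[-1, 2], [-3, 7]], and A = P·diag(-3, -1)·P⁻¹.
Then A^9 = P·diag(-19683, -1)·P⁻¹ = [[137781, -2], [59049, -1]] · [[-1, 2], [-3, 7]] = [[-137775, 275548], [-59046, 118091]].

[[-137775, 275548], [-59046, 118091]]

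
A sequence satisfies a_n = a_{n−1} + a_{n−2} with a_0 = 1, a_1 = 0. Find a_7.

With companion matrix T = [[1, 1], [1, 0]], [a_n, a_{n−1}]ᵀ = T·[a_{n−1}, a_{n−2}]ᵀ, so [a_7, a_6]ᵀ = T⁶·[a_1, a_0]ᵀ.
T⁶ = [[13, 8], [8, 5]], giving [a_7, a_6]ᵀ = [[8], [5]].

8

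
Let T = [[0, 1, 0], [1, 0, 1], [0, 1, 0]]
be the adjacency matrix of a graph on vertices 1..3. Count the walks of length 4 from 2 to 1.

0

The number of length-4 walks from vertex 2 to vertex 1 is entry (2,1) of T⁴, where T is the adjacency matrix.
T² = [[1, 0, 1], [0, 2, 0], [1, 0, 1]]
T³ = [[0, 2, 0], [2, 0, 2], [0, 2, 0]]
T⁴ = [[2, 0, 2], [0, 4, 0], [2, 0, 2]]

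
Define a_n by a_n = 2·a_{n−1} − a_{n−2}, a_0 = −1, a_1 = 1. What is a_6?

11

With companion matrix A = [[2, −1], [1, 0]], [a_n, a_{n−1}]ᵀ = A·[a_{n−1}, a_{n−2}]ᵀ, so [a_6, a_5]ᵀ = A^5·[a_1, a_0]ᵀ.
A^5 = [[6, −5], [5, −4]], giving [a_6, a_5]ᵀ = [[11], [9]].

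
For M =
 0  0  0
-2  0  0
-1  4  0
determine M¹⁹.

M is strictly triangular, hence nilpotent: M³ = 0, so M¹⁹ = 0.

[[0, 0, 0], [0, 0, 0], [0, 0, 0]]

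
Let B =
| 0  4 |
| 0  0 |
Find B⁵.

[[0, 0], [0, 0]]

B is strictly triangular, hence nilpotent: B² = 0, so B⁵ = 0.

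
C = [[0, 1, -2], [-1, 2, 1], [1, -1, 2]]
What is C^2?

[[-3, 4, -3], [-1, 2, 6], [3, -3, 1]]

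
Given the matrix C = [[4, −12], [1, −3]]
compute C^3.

[[4, −12], [1, −3]]

C² = C (a projection; rank 1, trace 1), so C^3 = C.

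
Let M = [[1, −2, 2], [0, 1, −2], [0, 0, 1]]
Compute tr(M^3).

3

M = I + N where N = [[0, −2, 2], [0, 0, −2], [0, 0, 0]] is strictly upper-triangular, so N^3 = 0.
(I + N)^3 = I + 3·N + 3·N^2 = [[1, −6, 18], [0, 1, −6], [0, 0, 1]].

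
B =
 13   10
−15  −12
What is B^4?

tr B = 1 and det B = −6, so the characteristic polynomial is λ² − (1)λ + (−6) with roots −2 and 3.
Eigenvectors give P = [[−2, 1], [3, −1]] with P⁻¹ = [[1, 1], [3, 2]], and B = P·diag(−2, 3)·P⁻¹.
Then B^4 = P·diag(16, 81)·P⁻¹ = [[−32, 81], [48, −81]] · [[1, 1], [3, 2]] = [[211, 130], [−195, −114]].

[[211, 130], [−195, −114]]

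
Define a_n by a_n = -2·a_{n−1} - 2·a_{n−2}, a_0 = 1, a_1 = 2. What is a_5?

With companion matrix B = [[-2, -2], [1, 0]], [a_n, a_{n−1}]ᵀ = B·[a_{n−1}, a_{n−2}]ᵀ, so [a_5, a_4]ᵀ = B⁴·[a_1, a_0]ᵀ.
B⁴ = [[-4, 0], [0, -4]], giving [a_5, a_4]ᵀ = [[-8], [-4]].

-8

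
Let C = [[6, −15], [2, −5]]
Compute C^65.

[[6, −15], [2, −5]]

C² = C (a projection; rank 1, trace 1), so C^65 = C.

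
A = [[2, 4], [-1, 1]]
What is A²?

[[0, 12], [-3, -3]]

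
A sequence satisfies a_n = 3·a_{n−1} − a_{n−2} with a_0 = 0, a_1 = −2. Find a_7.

With companion matrix T = [[3, −1], [1, 0]], [a_n, a_{n−1}]ᵀ = T·[a_{n−1}, a_{n−2}]ᵀ, so [a_7, a_6]ᵀ = T⁶·[a_1, a_0]ᵀ.
T⁶ = [[377, −144], [144, −55]], giving [a_7, a_6]ᵀ = [[−754], [−288]].

−754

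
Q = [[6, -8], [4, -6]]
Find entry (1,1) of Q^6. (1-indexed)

tr Q = 0 and det Q = -4, so the characteristic polynomial is λ² − (0)λ + (-4) with roots -2 and 2.
Eigenvectors give P = [[1, 2], [1, 1]] with P⁻¹ = [[-1, 2], [1, -1]], and Q = P·diag(-2, 2)·P⁻¹.
Then Q^6 = P·diag(64, 64)·P⁻¹ = [[64, 128], [64, 64]] · [[-1, 2], [1, -1]] = [[64, 0], [0, 64]].

64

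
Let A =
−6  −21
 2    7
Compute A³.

A² = A (a projection; rank 1, trace 1), so A³ = A.

[[−6, −21], [2, 7]]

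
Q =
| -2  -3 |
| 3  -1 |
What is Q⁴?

Q² = [[-5, 9], [-9, -8]]
Q³ = [[37, 6], [-6, 35]]
Q⁴ = [[-56, -117], [117, -17]]

[[-56, -117], [117, -17]]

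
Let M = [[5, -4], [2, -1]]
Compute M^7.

tr M = 4 and det M = 3, so the characteristic polynomial is λ² − (4)λ + (3) with roots 1 and 3.
Eigenvectors give P = [[-1, 2], [-1, 1]] with P⁻¹ = [[1, -2], [1, -1]], and M = P·diag(1, 3)·P⁻¹.
Then M^7 = P·diag(1, 2187)·P⁻¹ = [[-1, 4374], [-1, 2187]] · [[1, -2], [1, -1]] = [[4373, -4372], [2186, -2185]].

[[4373, -4372], [2186, -2185]]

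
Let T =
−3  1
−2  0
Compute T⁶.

[[127, −63], [126, −62]]

tr T = −3 and det T = 2, so the characteristic polynomial is λ² − (−3)λ + (2) with roots −1 and −2.
Eigenvectors give P = [[−1, 1], [−2, 1]] with P⁻¹ = [[1, −1], [2, −1]], and T = P·diag(−1, −2)·P⁻¹.
Then T⁶ = P·diag(1, 64)·P⁻¹ = [[−1, 64], [−2, 64]] · [[1, −1], [2, −1]] = [[127, −63], [126, −62]].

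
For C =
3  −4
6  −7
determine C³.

tr C = −4 and det C = 3, so the characteristic polynomial is λ² − (−4)λ + (3) with roots −3 and −1.
Eigenvectors give P = [[−2, 1], [−3, 1]] with P⁻¹ = [[1, −1], [3, −2]], and C = P·diag(−3, −1)·P⁻¹.
Then C³ = P·diag(−27, −1)·P⁻¹ = [[54, −1], [81, −1]] · [[1, −1], [3, −2]] = [[51, −52], [78, −79]].

[[51, −52], [78, −79]]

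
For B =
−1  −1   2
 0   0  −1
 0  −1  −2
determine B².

[[1, −1, −5], [0, 1, 2], [0, 2, 5]]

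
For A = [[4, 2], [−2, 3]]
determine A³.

[[20, 66], [−66, −13]]

A² = [[12, 14], [−14, 5]]
A³ = [[20, 66], [−66, −13]]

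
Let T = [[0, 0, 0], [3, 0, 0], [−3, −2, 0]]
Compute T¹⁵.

T is strictly triangular, hence nilpotent: T³ = 0, so T¹⁵ = 0.

[[0, 0, 0], [0, 0, 0], [0, 0, 0]]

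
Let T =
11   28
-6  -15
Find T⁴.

tr T = -4 and det T = 3, so the characteristic polynomial is λ² − (-4)λ + (3) with roots -1 and -3.
Eigenvectors give P = [[7, -2], [-3, 1]] with P⁻¹ = [[1, 2], [3, 7]], and T = P·diag(-1, -3)·P⁻¹.
Then T⁴ = P·diag(1, 81)·P⁻¹ = [[7, -162], [-3, 81]] · [[1, 2], [3, 7]] = [[-479, -1120], [240, 561]].

[[-479, -1120], [240, 561]]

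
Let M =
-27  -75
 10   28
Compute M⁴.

tr M = 1 and det M = -6, so the characteristic polynomial is λ² − (1)λ + (-6) with roots 3 and -2.
Eigenvectors give P = [[5, 3], [-2, -1]] with P⁻¹ = [[-1, -3], [2, 5]], and M = P·diag(3, -2)·P⁻¹.
Then M⁴ = P·diag(81, 16)·P⁻¹ = [[405, 48], [-162, -16]] · [[-1, -3], [2, 5]] = [[-309, -975], [130, 406]].

[[-309, -975], [130, 406]]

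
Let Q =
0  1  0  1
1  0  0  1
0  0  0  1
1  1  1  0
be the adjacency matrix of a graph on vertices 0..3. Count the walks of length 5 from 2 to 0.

6

The number of length-5 walks from vertex 2 to vertex 0 is entry (2,0) of Q⁵, where Q is the adjacency matrix.
Q² = [[2, 1, 1, 1], [1, 2, 1, 1], [1, 1, 1, 0], [1, 1, 0, 3]]
Q³ = [[2, 3, 1, 4], [3, 2, 1, 4], [1, 1, 0, 3], [4, 4, 3, 2]]
Q⁴ = [[7, 6, 4, 6], [6, 7, 4, 6], [4, 4, 3, 2], [6, 6, 2, 11]]
Q⁵ = [[12, 13, 6, 17], [13, 12, 6, 17], [6, 6, 2, 11], [17, 17, 11, 14]]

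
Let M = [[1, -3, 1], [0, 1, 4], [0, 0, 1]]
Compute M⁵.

M = I + N where N = [[0, -3, 1], [0, 0, 4], [0, 0, 0]] is strictly upper-triangular, so N³ = 0.
(I + N)⁵ = I + 5·N + 10·N² = [[1, -15, -115], [0, 1, 20], [0, 0, 1]].

[[1, -15, -115], [0, 1, 20], [0, 0, 1]]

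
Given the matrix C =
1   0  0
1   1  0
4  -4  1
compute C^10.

[[1, 0, 0], [10, 1, 0], [-140, -40, 1]]

C = I + N where N = [[0, 0, 0], [1, 0, 0], [4, -4, 0]] is strictly lower-triangular, so N^3 = 0.
(I + N)^10 = I + 10·N + 45·N^2 = [[1, 0, 0], [10, 1, 0], [-140, -40, 1]].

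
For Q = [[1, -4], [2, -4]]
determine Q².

[[-7, 12], [-6, 8]]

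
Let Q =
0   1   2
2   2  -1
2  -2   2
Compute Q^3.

[[2, -4, 20], [16, 18, -4], [8, -32, 26]]

Q^2 = [[6, -2, 3], [2, 8, 0], [0, -6, 10]]
Q^3 = [[2, -4, 20], [16, 18, -4], [8, -32, 26]]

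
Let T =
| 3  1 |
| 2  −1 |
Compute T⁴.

[[129, 28], [56, 17]]

T² = [[11, 2], [4, 3]]
T³ = [[37, 9], [18, 1]]
T⁴ = [[129, 28], [56, 17]]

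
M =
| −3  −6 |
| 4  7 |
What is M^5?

tr M = 4 and det M = 3, so the characteristic polynomial is λ² − (4)λ + (3) with roots 3 and 1.
Eigenvectors give P = [[−1, 3], [1, −2]] with P⁻¹ = [[2, 3], [1, 1]], and M = P·diag(3, 1)·P⁻¹.
Then M^5 = P·diag(243, 1)·P⁻¹ = [[−243, 3], [243, −2]] · [[2, 3], [1, 1]] = [[−483, −726], [484, 727]].

[[−483, −726], [484, 727]]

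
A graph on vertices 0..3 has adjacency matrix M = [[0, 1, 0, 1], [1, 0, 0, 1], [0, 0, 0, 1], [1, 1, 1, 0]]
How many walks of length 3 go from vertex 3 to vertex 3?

The number of length-3 walks from vertex 3 to vertex 3 is entry (3,3) of M³, where M is the adjacency matrix.
M² = [[2, 1, 1, 1], [1, 2, 1, 1], [1, 1, 1, 0], [1, 1, 0, 3]]
M³ = [[2, 3, 1, 4], [3, 2, 1, 4], [1, 1, 0, 3], [4, 4, 3, 2]]

2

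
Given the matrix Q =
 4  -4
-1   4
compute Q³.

[[112, -208], [-52, 112]]

Q² = [[20, -32], [-8, 20]]
Q³ = [[112, -208], [-52, 112]]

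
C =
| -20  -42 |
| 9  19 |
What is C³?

[[-62, -126], [27, 55]]

tr C = -1 and det C = -2, so the characteristic polynomial is λ² − (-1)λ + (-2) with roots -2 and 1.
Eigenvectors give P = [[7, 2], [-3, -1]] with P⁻¹ = [[1, 2], [-3, -7]], and C = P·diag(-2, 1)·P⁻¹.
Then C³ = P·diag(-8, 1)·P⁻¹ = [[-56, 2], [24, -1]] · [[1, 2], [-3, -7]] = [[-62, -126], [27, 55]].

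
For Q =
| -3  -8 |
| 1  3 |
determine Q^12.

Q² = I (check: tr Q = 0 and det Q = -1), so Q^12 = I since 12 is even.

[[1, 0], [0, 1]]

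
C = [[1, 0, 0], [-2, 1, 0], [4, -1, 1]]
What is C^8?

C = I + N where N = [[0, 0, 0], [-2, 0, 0], [4, -1, 0]] is strictly lower-triangular, so N^3 = 0.
(I + N)^8 = I + 8·N + 28·N^2 = [[1, 0, 0], [-16, 1, 0], [88, -8, 1]].

[[1, 0, 0], [-16, 1, 0], [88, -8, 1]]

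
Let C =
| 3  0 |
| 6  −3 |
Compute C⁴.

[[81, 0], [0, 81]]

tr C = 0 and det C = −9, so the characteristic polynomial is λ² − (0)λ + (−9) with roots −3 and 3.
Eigenvectors give P = [[0, 1], [−1, 1]] with P⁻¹ = [[1, −1], [1, 0]], and C = P·diag(−3, 3)·P⁻¹.
Then C⁴ = P·diag(81, 81)·P⁻¹ = [[0, 81], [−81, 81]] · [[1, −1], [1, 0]] = [[81, 0], [0, 81]].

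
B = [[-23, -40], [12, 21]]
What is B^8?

tr B = -2 and det B = -3, so the characteristic polynomial is λ² − (-2)λ + (-3) with roots -3 and 1.
Eigenvectors give P = [[-2, -5], [1, 3]] with P⁻¹ = [[-3, -5], [1, 2]], and B = P·diag(-3, 1)·P⁻¹.
Then B^8 = P·diag(6561, 1)·P⁻¹ = [[-13122, -5], [6561, 3]] · [[-3, -5], [1, 2]] = [[39361, 65600], [-19680, -32799]].

[[39361, 65600], [-19680, -32799]]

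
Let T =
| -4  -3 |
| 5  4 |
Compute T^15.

T² = I (check: tr T = 0 and det T = -1), so T^15 = T since 15 is odd.

[[-4, -3], [5, 4]]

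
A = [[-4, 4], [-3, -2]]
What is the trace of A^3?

A^2 = [[4, -24], [18, -8]]
A^3 = [[56, 64], [-48, 88]]

144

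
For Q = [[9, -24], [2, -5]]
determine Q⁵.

tr Q = 4 and det Q = 3, so the characteristic polynomial is λ² − (4)λ + (3) with roots 3 and 1.
Eigenvectors give P = [[4, 3], [1, 1]] with P⁻¹ = [[1, -3], [-1, 4]], and Q = P·diag(3, 1)·P⁻¹.
Then Q⁵ = P·diag(243, 1)·P⁻¹ = [[972, 3], [243, 1]] · [[1, -3], [-1, 4]] = [[969, -2904], [242, -725]].

[[969, -2904], [242, -725]]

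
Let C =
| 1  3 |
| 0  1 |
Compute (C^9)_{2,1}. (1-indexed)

C = I + N where N = [[0, 3], [0, 0]] is strictly upper-triangular, so N^2 = 0.
(I + N)^9 = I + 9·N = [[1, 27], [0, 1]].

0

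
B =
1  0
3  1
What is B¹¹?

B = I + N where N = [[0, 0], [3, 0]] is strictly lower-triangular, so N² = 0.
(I + N)¹¹ = I + 11·N = [[1, 0], [33, 1]].

[[1, 0], [33, 1]]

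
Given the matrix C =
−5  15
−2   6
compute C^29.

C² = C (a projection; rank 1, trace 1), so C^29 = C.

[[−5, 15], [−2, 6]]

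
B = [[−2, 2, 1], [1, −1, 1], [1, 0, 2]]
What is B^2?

[[7, −6, 2], [−2, 3, 2], [0, 2, 5]]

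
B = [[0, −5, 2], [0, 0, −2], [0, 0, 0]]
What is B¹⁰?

[[0, 0, 0], [0, 0, 0], [0, 0, 0]]

B is strictly triangular, hence nilpotent: B³ = 0, so B¹⁰ = 0.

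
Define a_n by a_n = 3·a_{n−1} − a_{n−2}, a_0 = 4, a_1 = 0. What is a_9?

With companion matrix C = [[3, −1], [1, 0]], [a_n, a_{n−1}]ᵀ = C·[a_{n−1}, a_{n−2}]ᵀ, so [a_9, a_8]ᵀ = C^8·[a_1, a_0]ᵀ.
C^8 = [[2584, −987], [987, −377]], giving [a_9, a_8]ᵀ = [[−3948], [−1508]].

−3948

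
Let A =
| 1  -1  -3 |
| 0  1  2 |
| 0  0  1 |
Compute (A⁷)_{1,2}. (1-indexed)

-7

A = I + N where N = [[0, -1, -3], [0, 0, 2], [0, 0, 0]] is strictly upper-triangular, so N³ = 0.
(I + N)⁷ = I + 7·N + 21·N² = [[1, -7, -63], [0, 1, 14], [0, 0, 1]].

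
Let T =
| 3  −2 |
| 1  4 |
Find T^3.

T^2 = [[7, −14], [7, 14]]
T^3 = [[7, −70], [35, 42]]

[[7, −70], [35, 42]]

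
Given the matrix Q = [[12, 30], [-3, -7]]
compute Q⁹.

[[192222, 575130], [-57513, -172027]]

tr Q = 5 and det Q = 6, so the characteristic polynomial is λ² − (5)λ + (6) with roots 3 and 2.
Eigenvectors give P = [[10, -3], [-3, 1]] with P⁻¹ = [[1, 3], [3, 10]], and Q = P·diag(3, 2)·P⁻¹.
Then Q⁹ = P·diag(19683, 512)·P⁻¹ = [[196830, -1536], [-59049, 512]] · [[1, 3], [3, 10]] = [[192222, 575130], [-57513, -172027]].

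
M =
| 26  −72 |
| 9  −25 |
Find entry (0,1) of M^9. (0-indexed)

−12312

tr M = 1 and det M = −2, so the characteristic polynomial is λ² − (1)λ + (−2) with roots −1 and 2.
Eigenvectors give P = [[−8, 3], [−3, 1]] with P⁻¹ = [[1, −3], [3, −8]], and M = P·diag(−1, 2)·P⁻¹.
Then M^9 = P·diag(−1, 512)·P⁻¹ = [[8, 1536], [3, 512]] · [[1, −3], [3, −8]] = [[4616, −12312], [1539, −4105]].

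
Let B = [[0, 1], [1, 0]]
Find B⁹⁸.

[[1, 0], [0, 1]]

B² = I (check: tr B = 0 and det B = -1), so B⁹⁸ = I since 98 is even.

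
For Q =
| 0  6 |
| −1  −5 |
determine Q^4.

tr Q = −5 and det Q = 6, so the characteristic polynomial is λ² − (−5)λ + (6) with roots −2 and −3.
Eigenvectors give P = [[−3, −2], [1, 1]] with P⁻¹ = [[−1, −2], [1, 3]], and Q = P·diag(−2, −3)·P⁻¹.
Then Q^4 = P·diag(16, 81)·P⁻¹ = [[−48, −162], [16, 81]] · [[−1, −2], [1, 3]] = [[−114, −390], [65, 211]].

[[−114, −390], [65, 211]]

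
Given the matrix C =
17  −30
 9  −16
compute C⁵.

tr C = 1 and det C = −2, so the characteristic polynomial is λ² − (1)λ + (−2) with roots 2 and −1.
Eigenvectors give P = [[−2, −5], [−1, −3]] with P⁻¹ = [[−3, 5], [1, −2]], and C = P·diag(2, −1)·P⁻¹.
Then C⁵ = P·diag(32, −1)·P⁻¹ = [[−64, 5], [−32, 3]] · [[−3, 5], [1, −2]] = [[197, −330], [99, −166]].

[[197, −330], [99, −166]]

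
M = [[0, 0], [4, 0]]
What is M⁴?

[[0, 0], [0, 0]]

M is strictly triangular, hence nilpotent: M² = 0, so M⁴ = 0.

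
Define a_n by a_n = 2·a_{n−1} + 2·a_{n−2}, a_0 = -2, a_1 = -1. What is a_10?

With companion matrix Q = [[2, 2], [1, 0]], [a_n, a_{n−1}]ᵀ = Q·[a_{n−1}, a_{n−2}]ᵀ, so [a_10, a_9]ᵀ = Q^9·[a_1, a_0]ᵀ.
Q^9 = [[6688, 4896], [2448, 1792]], giving [a_10, a_9]ᵀ = [[-16480], [-6032]].

-16480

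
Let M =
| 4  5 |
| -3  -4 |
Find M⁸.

[[1, 0], [0, 1]]

M² = I (check: tr M = 0 and det M = -1), so M⁸ = I since 8 is even.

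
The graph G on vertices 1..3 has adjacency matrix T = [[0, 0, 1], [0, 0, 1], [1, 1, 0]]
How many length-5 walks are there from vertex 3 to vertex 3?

The number of length-5 walks from vertex 3 to vertex 3 is entry (3,3) of T^5, where T is the adjacency matrix.
T^2 = [[1, 1, 0], [1, 1, 0], [0, 0, 2]]
T^3 = [[0, 0, 2], [0, 0, 2], [2, 2, 0]]
T^4 = [[2, 2, 0], [2, 2, 0], [0, 0, 4]]
T^5 = [[0, 0, 4], [0, 0, 4], [4, 4, 0]]

0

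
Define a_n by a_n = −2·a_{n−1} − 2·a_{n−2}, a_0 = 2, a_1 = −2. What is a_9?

With companion matrix A = [[−2, −2], [1, 0]], [a_n, a_{n−1}]ᵀ = A·[a_{n−1}, a_{n−2}]ᵀ, so [a_9, a_8]ᵀ = A^8·[a_1, a_0]ᵀ.
A^8 = [[16, 0], [0, 16]], giving [a_9, a_8]ᵀ = [[−32], [32]].

−32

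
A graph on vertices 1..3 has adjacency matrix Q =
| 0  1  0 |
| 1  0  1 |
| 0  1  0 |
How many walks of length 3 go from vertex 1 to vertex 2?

2

The number of length-3 walks from vertex 1 to vertex 2 is entry (1,2) of Q³, where Q is the adjacency matrix.
Q² = [[1, 0, 1], [0, 2, 0], [1, 0, 1]]
Q³ = [[0, 2, 0], [2, 0, 2], [0, 2, 0]]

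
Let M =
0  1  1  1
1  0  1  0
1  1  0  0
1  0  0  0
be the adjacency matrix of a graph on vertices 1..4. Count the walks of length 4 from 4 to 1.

The number of length-4 walks from vertex 4 to vertex 1 is entry (4,1) of M⁴, where M is the adjacency matrix.
M² = [[3, 1, 1, 0], [1, 2, 1, 1], [1, 1, 2, 1], [0, 1, 1, 1]]
M³ = [[2, 4, 4, 3], [4, 2, 3, 1], [4, 3, 2, 1], [3, 1, 1, 0]]
M⁴ = [[11, 6, 6, 2], [6, 7, 6, 4], [6, 6, 7, 4], [2, 4, 4, 3]]

2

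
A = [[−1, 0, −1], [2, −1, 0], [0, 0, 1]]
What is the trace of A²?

3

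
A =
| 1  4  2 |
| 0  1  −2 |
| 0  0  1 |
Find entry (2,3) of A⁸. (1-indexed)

A = I + N where N = [[0, 4, 2], [0, 0, −2], [0, 0, 0]] is strictly upper-triangular, so N³ = 0.
(I + N)⁸ = I + 8·N + 28·N² = [[1, 32, −208], [0, 1, −16], [0, 0, 1]].

−16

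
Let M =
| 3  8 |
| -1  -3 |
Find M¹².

M² = I (check: tr M = 0 and det M = -1), so M¹² = I since 12 is even.

[[1, 0], [0, 1]]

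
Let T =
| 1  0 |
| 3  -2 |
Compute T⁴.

[[1, 0], [-15, 16]]

tr T = -1 and det T = -2, so the characteristic polynomial is λ² − (-1)λ + (-2) with roots 1 and -2.
Eigenvectors give P = [[-1, 0], [-1, 1]] with P⁻¹ = [[-1, 0], [-1, 1]], and T = P·diag(1, -2)·P⁻¹.
Then T⁴ = P·diag(1, 16)·P⁻¹ = [[-1, 0], [-1, 16]] · [[-1, 0], [-1, 1]] = [[1, 0], [-15, 16]].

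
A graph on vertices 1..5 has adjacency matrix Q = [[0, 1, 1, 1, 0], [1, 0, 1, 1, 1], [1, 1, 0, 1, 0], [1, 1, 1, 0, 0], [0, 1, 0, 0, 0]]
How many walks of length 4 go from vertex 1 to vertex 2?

22

The number of length-4 walks from vertex 1 to vertex 2 is entry (1,2) of Q⁴, where Q is the adjacency matrix.
Q² = [[3, 2, 2, 2, 1], [2, 4, 2, 2, 0], [2, 2, 3, 2, 1], [2, 2, 2, 3, 1], [1, 0, 1, 1, 1]]
Q³ = [[6, 8, 7, 7, 2], [8, 6, 8, 8, 4], [7, 8, 6, 7, 2], [7, 8, 7, 6, 2], [2, 4, 2, 2, 0]]
Q⁴ = [[22, 22, 21, 21, 8], [22, 28, 22, 22, 6], [21, 22, 22, 21, 8], [21, 22, 21, 22, 8], [8, 6, 8, 8, 4]]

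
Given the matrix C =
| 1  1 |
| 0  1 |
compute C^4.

C = I + N where N = [[0, 1], [0, 0]] is strictly upper-triangular, so N^2 = 0.
(I + N)^4 = I + 4·N = [[1, 4], [0, 1]].

[[1, 4], [0, 1]]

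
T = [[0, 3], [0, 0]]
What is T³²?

T is strictly triangular, hence nilpotent: T² = 0, so T³² = 0.

[[0, 0], [0, 0]]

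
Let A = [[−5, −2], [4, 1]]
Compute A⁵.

[[−485, −242], [484, 241]]

tr A = −4 and det A = 3, so the characteristic polynomial is λ² − (−4)λ + (3) with roots −3 and −1.
Eigenvectors give P = [[−1, −1], [1, 2]] with P⁻¹ = [[−2, −1], [1, 1]], and A = P·diag(−3, −1)·P⁻¹.
Then A⁵ = P·diag(−243, −1)·P⁻¹ = [[243, 1], [−243, −2]] · [[−2, −1], [1, 1]] = [[−485, −242], [484, 241]].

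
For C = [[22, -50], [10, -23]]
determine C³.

[[148, -350], [70, -167]]

tr C = -1 and det C = -6, so the characteristic polynomial is λ² − (-1)λ + (-6) with roots 2 and -3.
Eigenvectors give P = [[5, 2], [2, 1]] with P⁻¹ = [[1, -2], [-2, 5]], and C = P·diag(2, -3)·P⁻¹.
Then C³ = P·diag(8, -27)·P⁻¹ = [[40, -54], [16, -27]] · [[1, -2], [-2, 5]] = [[148, -350], [70, -167]].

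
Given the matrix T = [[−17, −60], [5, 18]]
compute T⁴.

[[−179, −780], [65, 276]]

tr T = 1 and det T = −6, so the characteristic polynomial is λ² − (1)λ + (−6) with roots 3 and −2.
Eigenvectors give P = [[−3, 4], [1, −1]] with P⁻¹ = [[1, 4], [1, 3]], and T = P·diag(3, −2)·P⁻¹.
Then T⁴ = P·diag(81, 16)·P⁻¹ = [[−243, 64], [81, −16]] · [[1, 4], [1, 3]] = [[−179, −780], [65, 276]].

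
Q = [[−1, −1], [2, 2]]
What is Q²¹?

Q² = Q (a projection; rank 1, trace 1), so Q²¹ = Q.

[[−1, −1], [2, 2]]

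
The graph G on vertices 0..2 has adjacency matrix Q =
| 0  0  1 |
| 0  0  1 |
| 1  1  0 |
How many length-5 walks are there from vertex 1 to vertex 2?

The number of length-5 walks from vertex 1 to vertex 2 is entry (1,2) of Q⁵, where Q is the adjacency matrix.
Q² = [[1, 1, 0], [1, 1, 0], [0, 0, 2]]
Q³ = [[0, 0, 2], [0, 0, 2], [2, 2, 0]]
Q⁴ = [[2, 2, 0], [2, 2, 0], [0, 0, 4]]
Q⁵ = [[0, 0, 4], [0, 0, 4], [4, 4, 0]]

4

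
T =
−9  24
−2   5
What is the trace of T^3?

tr T = −4 and det T = 3, so the characteristic polynomial is λ² − (−4)λ + (3) with roots −1 and −3.
Eigenvectors give P = [[−3, −4], [−1, −1]] with P⁻¹ = [[1, −4], [−1, 3]], and T = P·diag(−1, −3)·P⁻¹.
Then T^3 = P·diag(−1, −27)·P⁻¹ = [[3, 108], [1, 27]] · [[1, −4], [−1, 3]] = [[−105, 312], [−26, 77]].

−28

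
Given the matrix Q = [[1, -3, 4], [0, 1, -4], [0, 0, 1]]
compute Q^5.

Q = I + N where N = [[0, -3, 4], [0, 0, -4], [0, 0, 0]] is strictly upper-triangular, so N^3 = 0.
(I + N)^5 = I + 5·N + 10·N^2 = [[1, -15, 140], [0, 1, -20], [0, 0, 1]].

[[1, -15, 140], [0, 1, -20], [0, 0, 1]]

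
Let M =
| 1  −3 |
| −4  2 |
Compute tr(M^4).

M^2 = [[13, −9], [−12, 16]]
M^3 = [[49, −57], [−76, 68]]
M^4 = [[277, −261], [−348, 364]]

641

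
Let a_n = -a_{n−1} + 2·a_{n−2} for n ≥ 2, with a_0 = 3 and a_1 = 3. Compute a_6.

3

With companion matrix B = [[-1, 2], [1, 0]], [a_n, a_{n−1}]ᵀ = B·[a_{n−1}, a_{n−2}]ᵀ, so [a_6, a_5]ᵀ = B^5·[a_1, a_0]ᵀ.
B^5 = [[-21, 22], [11, -10]], giving [a_6, a_5]ᵀ = [[3], [3]].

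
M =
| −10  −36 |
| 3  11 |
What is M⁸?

tr M = 1 and det M = −2, so the characteristic polynomial is λ² − (1)λ + (−2) with roots −1 and 2.
Eigenvectors give P = [[−4, 3], [1, −1]] with P⁻¹ = [[−1, −3], [−1, −4]], and M = P·diag(−1, 2)·P⁻¹.
Then M⁸ = P·diag(1, 256)·P⁻¹ = [[−4, 768], [1, −256]] · [[−1, −3], [−1, −4]] = [[−764, −3060], [255, 1021]].

[[−764, −3060], [255, 1021]]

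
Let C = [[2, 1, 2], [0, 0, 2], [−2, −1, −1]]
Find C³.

C² = [[0, 0, 4], [−4, −2, −2], [−2, −1, −5]]
C³ = [[−8, −4, −4], [−4, −2, −10], [6, 3, −1]]

[[−8, −4, −4], [−4, −2, −10], [6, 3, −1]]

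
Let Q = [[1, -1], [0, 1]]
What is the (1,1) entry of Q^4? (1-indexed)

Q = I + N where N = [[0, -1], [0, 0]] is strictly upper-triangular, so N^2 = 0.
(I + N)^4 = I + 4·N = [[1, -4], [0, 1]].

1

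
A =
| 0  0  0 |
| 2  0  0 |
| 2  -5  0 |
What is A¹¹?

A is strictly triangular, hence nilpotent: A³ = 0, so A¹¹ = 0.

[[0, 0, 0], [0, 0, 0], [0, 0, 0]]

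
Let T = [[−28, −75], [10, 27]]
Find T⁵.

tr T = −1 and det T = −6, so the characteristic polynomial is λ² − (−1)λ + (−6) with roots −3 and 2.
Eigenvectors give P = [[−3, −5], [1, 2]] with P⁻¹ = [[−2, −5], [1, 3]], and T = P·diag(−3, 2)·P⁻¹.
Then T⁵ = P·diag(−243, 32)·P⁻¹ = [[729, −160], [−243, 64]] · [[−2, −5], [1, 3]] = [[−1618, −4125], [550, 1407]].

[[−1618, −4125], [550, 1407]]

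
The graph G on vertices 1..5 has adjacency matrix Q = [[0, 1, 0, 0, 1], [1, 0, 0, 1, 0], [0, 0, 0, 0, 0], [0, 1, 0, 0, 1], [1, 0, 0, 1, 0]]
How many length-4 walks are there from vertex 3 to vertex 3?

0

The number of length-4 walks from vertex 3 to vertex 3 is entry (3,3) of Q⁴, where Q is the adjacency matrix.
Q² = [[2, 0, 0, 2, 0], [0, 2, 0, 0, 2], [0, 0, 0, 0, 0], [2, 0, 0, 2, 0], [0, 2, 0, 0, 2]]
Q³ = [[0, 4, 0, 0, 4], [4, 0, 0, 4, 0], [0, 0, 0, 0, 0], [0, 4, 0, 0, 4], [4, 0, 0, 4, 0]]
Q⁴ = [[8, 0, 0, 8, 0], [0, 8, 0, 0, 8], [0, 0, 0, 0, 0], [8, 0, 0, 8, 0], [0, 8, 0, 0, 8]]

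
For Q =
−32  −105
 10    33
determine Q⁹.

tr Q = 1 and det Q = −6, so the characteristic polynomial is λ² − (1)λ + (−6) with roots −2 and 3.
Eigenvectors give P = [[7, −3], [−2, 1]] with P⁻¹ = [[1, 3], [2, 7]], and Q = P·diag(−2, 3)·P⁻¹.
Then Q⁹ = P·diag(−512, 19683)·P⁻¹ = [[−3584, −59049], [1024, 19683]] · [[1, 3], [2, 7]] = [[−121682, −424095], [40390, 140853]].

[[−121682, −424095], [40390, 140853]]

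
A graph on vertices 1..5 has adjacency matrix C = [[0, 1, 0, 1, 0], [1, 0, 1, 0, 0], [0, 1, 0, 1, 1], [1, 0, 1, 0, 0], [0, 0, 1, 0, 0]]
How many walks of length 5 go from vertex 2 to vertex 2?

The number of length-5 walks from vertex 2 to vertex 2 is entry (2,2) of C⁵, where C is the adjacency matrix.
C² = [[2, 0, 2, 0, 0], [0, 2, 0, 2, 1], [2, 0, 3, 0, 0], [0, 2, 0, 2, 1], [0, 1, 0, 1, 1]]
C³ = [[0, 4, 0, 4, 2], [4, 0, 5, 0, 0], [0, 5, 0, 5, 3], [4, 0, 5, 0, 0], [2, 0, 3, 0, 0]]
C⁴ = [[8, 0, 10, 0, 0], [0, 9, 0, 9, 5], [10, 0, 13, 0, 0], [0, 9, 0, 9, 5], [0, 5, 0, 5, 3]]
C⁵ = [[0, 18, 0, 18, 10], [18, 0, 23, 0, 0], [0, 23, 0, 23, 13], [18, 0, 23, 0, 0], [10, 0, 13, 0, 0]]

0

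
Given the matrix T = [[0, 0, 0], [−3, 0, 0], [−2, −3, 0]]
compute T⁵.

[[0, 0, 0], [0, 0, 0], [0, 0, 0]]

T is strictly triangular, hence nilpotent: T³ = 0, so T⁵ = 0.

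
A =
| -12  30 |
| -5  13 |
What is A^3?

tr A = 1 and det A = -6, so the characteristic polynomial is λ² − (1)λ + (-6) with roots 3 and -2.
Eigenvectors give P = [[2, 3], [1, 1]] with P⁻¹ = [[-1, 3], [1, -2]], and A = P·diag(3, -2)·P⁻¹.
Then A^3 = P·diag(27, -8)·P⁻¹ = [[54, -24], [27, -8]] · [[-1, 3], [1, -2]] = [[-78, 210], [-35, 97]].

[[-78, 210], [-35, 97]]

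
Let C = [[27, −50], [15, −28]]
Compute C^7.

[[11703, −23150], [6945, −13762]]

tr C = −1 and det C = −6, so the characteristic polynomial is λ² − (−1)λ + (−6) with roots 2 and −3.
Eigenvectors give P = [[2, −5], [1, −3]] with P⁻¹ = [[3, −5], [1, −2]], and C = P·diag(2, −3)·P⁻¹.
Then C^7 = P·diag(128, −2187)·P⁻¹ = [[256, 10935], [128, 6561]] · [[3, −5], [1, −2]] = [[11703, −23150], [6945, −13762]].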